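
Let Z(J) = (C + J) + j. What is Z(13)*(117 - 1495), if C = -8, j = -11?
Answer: 8268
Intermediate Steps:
Z(J) = -19 + J (Z(J) = (-8 + J) - 11 = -19 + J)
Z(13)*(117 - 1495) = (-19 + 13)*(117 - 1495) = -6*(-1378) = 8268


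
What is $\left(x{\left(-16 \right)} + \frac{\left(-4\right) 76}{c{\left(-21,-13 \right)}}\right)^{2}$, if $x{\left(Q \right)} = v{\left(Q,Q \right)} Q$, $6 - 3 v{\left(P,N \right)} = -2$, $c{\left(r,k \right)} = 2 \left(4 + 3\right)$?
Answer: $\frac{1827904}{441} \approx 4144.9$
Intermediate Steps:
$c{\left(r,k \right)} = 14$ ($c{\left(r,k \right)} = 2 \cdot 7 = 14$)
$v{\left(P,N \right)} = \frac{8}{3}$ ($v{\left(P,N \right)} = 2 - - \frac{2}{3} = 2 + \frac{2}{3} = \frac{8}{3}$)
$x{\left(Q \right)} = \frac{8 Q}{3}$
$\left(x{\left(-16 \right)} + \frac{\left(-4\right) 76}{c{\left(-21,-13 \right)}}\right)^{2} = \left(\frac{8}{3} \left(-16\right) + \frac{\left(-4\right) 76}{14}\right)^{2} = \left(- \frac{128}{3} - \frac{152}{7}\right)^{2} = \left(- \frac{1352}{21}\right)^{2} = \frac{1827904}{441}$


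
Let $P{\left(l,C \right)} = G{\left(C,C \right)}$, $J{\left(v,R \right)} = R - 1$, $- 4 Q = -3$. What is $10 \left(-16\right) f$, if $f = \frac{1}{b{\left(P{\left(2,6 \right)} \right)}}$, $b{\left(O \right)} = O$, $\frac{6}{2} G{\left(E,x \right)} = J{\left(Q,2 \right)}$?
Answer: $-480$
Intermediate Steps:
$Q = \frac{3}{4}$ ($Q = \left(- \frac{1}{4}\right) \left(-3\right) = \frac{3}{4} \approx 0.75$)
$J{\left(v,R \right)} = -1 + R$
$G{\left(E,x \right)} = \frac{1}{3}$ ($G{\left(E,x \right)} = \frac{-1 + 2}{3} = \frac{1}{3} \cdot 1 = \frac{1}{3}$)
$P{\left(l,C \right)} = \frac{1}{3}$
$f = 3$ ($f = \frac{1}{\frac{1}{3}} = 3$)
$10 \left(-16\right) f = 10 \left(-16\right) 3 = \left(-160\right) 3 = -480$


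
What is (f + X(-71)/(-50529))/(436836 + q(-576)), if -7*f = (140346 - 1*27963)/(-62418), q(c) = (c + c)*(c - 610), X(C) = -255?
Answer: 643335193/4423110844624248 ≈ 1.4545e-7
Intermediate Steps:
q(c) = 2*c*(-610 + c) (q(c) = (2*c)*(-610 + c) = 2*c*(-610 + c))
f = 37461/145642 (f = -(140346 - 1*27963)/(7*(-62418)) = -(140346 - 27963)*(-1)/(7*62418) = -112383*(-1)/(7*62418) = -1/7*(-37461/20806) = 37461/145642 ≈ 0.25721)
(f + X(-71)/(-50529))/(436836 + q(-576)) = (37461/145642 - 255/(-50529))/(436836 + 2*(-576)*(-610 - 576)) = (37461/145642 - 255*(-1/50529))/(436836 + 2*(-576)*(-1186)) = (37461/145642 + 85/16843)/(436836 + 1366272) = (643335193/2453048206)/1803108 = (643335193/2453048206)*(1/1803108) = 643335193/4423110844624248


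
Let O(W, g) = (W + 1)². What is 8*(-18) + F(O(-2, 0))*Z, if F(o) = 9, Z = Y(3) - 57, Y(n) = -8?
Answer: -729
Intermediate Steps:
Z = -65 (Z = -8 - 57 = -65)
O(W, g) = (1 + W)²
8*(-18) + F(O(-2, 0))*Z = 8*(-18) + 9*(-65) = -144 - 585 = -729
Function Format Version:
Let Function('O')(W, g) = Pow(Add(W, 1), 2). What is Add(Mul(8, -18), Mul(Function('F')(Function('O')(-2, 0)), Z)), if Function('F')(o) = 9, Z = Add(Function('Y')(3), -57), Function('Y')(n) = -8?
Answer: -729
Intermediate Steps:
Z = -65 (Z = Add(-8, -57) = -65)
Function('O')(W, g) = Pow(Add(1, W), 2)
Add(Mul(8, -18), Mul(Function('F')(Function('O')(-2, 0)), Z)) = Add(Mul(8, -18), Mul(9, -65)) = Add(-144, -585) = -729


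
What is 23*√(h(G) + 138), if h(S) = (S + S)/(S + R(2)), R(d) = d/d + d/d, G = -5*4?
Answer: 23*√1262/3 ≈ 272.36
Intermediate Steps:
G = -20
R(d) = 2 (R(d) = 1 + 1 = 2)
h(S) = 2*S/(2 + S) (h(S) = (S + S)/(S + 2) = (2*S)/(2 + S) = 2*S/(2 + S))
23*√(h(G) + 138) = 23*√(2*(-20)/(2 - 20) + 138) = 23*√(2*(-20)/(-18) + 138) = 23*√(2*(-20)*(-1/18) + 138) = 23*√(20/9 + 138) = 23*√(1262/9) = 23*(√1262/3) = 23*√1262/3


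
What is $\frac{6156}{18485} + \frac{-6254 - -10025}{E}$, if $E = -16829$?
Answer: $\frac{33892389}{311084065} \approx 0.10895$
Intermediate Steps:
$\frac{6156}{18485} + \frac{-6254 - -10025}{E} = \frac{6156}{18485} + \frac{-6254 - -10025}{-16829} = 6156 \cdot \frac{1}{18485} + \left(-6254 + 10025\right) \left(- \frac{1}{16829}\right) = \frac{6156}{18485} + 3771 \left(- \frac{1}{16829}\right) = \frac{6156}{18485} - \frac{3771}{16829} = \frac{33892389}{311084065}$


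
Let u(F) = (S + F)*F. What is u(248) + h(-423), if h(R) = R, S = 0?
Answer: 61081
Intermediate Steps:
u(F) = F² (u(F) = (0 + F)*F = F*F = F²)
u(248) + h(-423) = 248² - 423 = 61504 - 423 = 61081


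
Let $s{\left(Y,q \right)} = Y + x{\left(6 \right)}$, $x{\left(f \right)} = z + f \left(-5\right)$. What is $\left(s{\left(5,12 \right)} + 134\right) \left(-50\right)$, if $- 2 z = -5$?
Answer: $-5575$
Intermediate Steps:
$z = \frac{5}{2}$ ($z = \left(- \frac{1}{2}\right) \left(-5\right) = \frac{5}{2} \approx 2.5$)
$x{\left(f \right)} = \frac{5}{2} - 5 f$ ($x{\left(f \right)} = \frac{5}{2} + f \left(-5\right) = \frac{5}{2} - 5 f$)
$s{\left(Y,q \right)} = - \frac{55}{2} + Y$ ($s{\left(Y,q \right)} = Y + \left(\frac{5}{2} - 30\right) = Y - \frac{55}{2} = - \frac{55}{2} + Y$)
$\left(s{\left(5,12 \right)} + 134\right) \left(-50\right) = \left(\left(- \frac{55}{2} + 5\right) + 134\right) \left(-50\right) = \left(- \frac{45}{2} + 134\right) \left(-50\right) = \frac{223}{2} \left(-50\right) = -5575$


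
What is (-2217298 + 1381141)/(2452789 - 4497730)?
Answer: 278719/681647 ≈ 0.40889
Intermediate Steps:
(-2217298 + 1381141)/(2452789 - 4497730) = -836157/(-2044941) = -836157*(-1/2044941) = 278719/681647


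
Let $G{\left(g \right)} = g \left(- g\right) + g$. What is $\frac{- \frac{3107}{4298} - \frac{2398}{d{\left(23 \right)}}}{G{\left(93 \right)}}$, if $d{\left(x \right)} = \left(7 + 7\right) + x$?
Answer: $\frac{10421563}{1360626456} \approx 0.0076594$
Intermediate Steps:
$G{\left(g \right)} = g - g^{2}$ ($G{\left(g \right)} = - g^{2} + g = g - g^{2}$)
$d{\left(x \right)} = 14 + x$
$\frac{- \frac{3107}{4298} - \frac{2398}{d{\left(23 \right)}}}{G{\left(93 \right)}} = \frac{- \frac{3107}{4298} - \frac{2398}{14 + 23}}{93 \left(1 - 93\right)} = \frac{\left(-3107\right) \frac{1}{4298} - \frac{2398}{37}}{93 \left(1 - 93\right)} = \frac{- \frac{3107}{4298} - \frac{2398}{37}}{93 \left(-92\right)} = \frac{- \frac{3107}{4298} - \frac{2398}{37}}{-8556} = \left(- \frac{10421563}{159026}\right) \left(- \frac{1}{8556}\right) = \frac{10421563}{1360626456}$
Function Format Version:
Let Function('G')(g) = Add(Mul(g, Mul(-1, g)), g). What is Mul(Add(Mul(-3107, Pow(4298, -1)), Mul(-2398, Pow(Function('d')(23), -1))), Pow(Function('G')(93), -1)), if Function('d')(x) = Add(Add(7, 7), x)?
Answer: Rational(10421563, 1360626456) ≈ 0.0076594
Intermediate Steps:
Function('G')(g) = Add(g, Mul(-1, Pow(g, 2))) (Function('G')(g) = Add(Mul(-1, Pow(g, 2)), g) = Add(g, Mul(-1, Pow(g, 2))))
Function('d')(x) = Add(14, x)
Mul(Add(Mul(-3107, Pow(4298, -1)), Mul(-2398, Pow(Function('d')(23), -1))), Pow(Function('G')(93), -1)) = Mul(Add(Mul(-3107, Pow(4298, -1)), Mul(-2398, Pow(Add(14, 23), -1))), Pow(Mul(93, Add(1, Mul(-1, 93))), -1)) = Mul(Add(Mul(-3107, Rational(1, 4298)), Mul(-2398, Pow(37, -1))), Pow(Mul(93, Add(1, -93)), -1)) = Mul(Add(Rational(-3107, 4298), Mul(-2398, Rational(1, 37))), Pow(Mul(93, -92), -1)) = Mul(Add(Rational(-3107, 4298), Rational(-2398, 37)), Pow(-8556, -1)) = Mul(Rational(-10421563, 159026), Rational(-1, 8556)) = Rational(10421563, 1360626456)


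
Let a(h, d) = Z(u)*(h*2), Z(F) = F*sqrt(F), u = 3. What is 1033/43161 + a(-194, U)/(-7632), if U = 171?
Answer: 1033/43161 + 97*sqrt(3)/636 ≈ 0.28810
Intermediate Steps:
Z(F) = F**(3/2)
a(h, d) = 6*h*sqrt(3) (a(h, d) = 3**(3/2)*(h*2) = (3*sqrt(3))*(2*h) = 6*h*sqrt(3))
1033/43161 + a(-194, U)/(-7632) = 1033/43161 + (6*(-194)*sqrt(3))/(-7632) = 1033*(1/43161) - 1164*sqrt(3)*(-1/7632) = 1033/43161 + 97*sqrt(3)/636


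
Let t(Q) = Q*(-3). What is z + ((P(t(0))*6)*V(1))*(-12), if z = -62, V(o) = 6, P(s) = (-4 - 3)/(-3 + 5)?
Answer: 1450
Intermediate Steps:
t(Q) = -3*Q
P(s) = -7/2
z + ((P(t(0))*6)*V(1))*(-12) = -62 + (-7/2*6*6)*(-12) = -62 - 21*6*(-12) = -62 - 126*(-12) = -62 + 1512 = 1450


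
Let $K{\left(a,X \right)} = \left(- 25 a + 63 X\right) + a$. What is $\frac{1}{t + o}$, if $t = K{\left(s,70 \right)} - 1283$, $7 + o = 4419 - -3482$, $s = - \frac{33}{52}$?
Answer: $\frac{13}{143471} \approx 9.0611 \cdot 10^{-5}$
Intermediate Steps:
$s = - \frac{33}{52}$ ($s = \left(-33\right) \frac{1}{52} = - \frac{33}{52} \approx -0.63461$)
$K{\left(a,X \right)} = - 24 a + 63 X$
$o = 7894$ ($o = -7 + \left(4419 - -3482\right) = -7 + \left(4419 + 3482\right) = -7 + 7901 = 7894$)
$t = \frac{40849}{13}$ ($t = \left(\left(-24\right) \left(- \frac{33}{52}\right) + 63 \cdot 70\right) - 1283 = \left(\frac{198}{13} + 4410\right) - 1283 = \frac{57528}{13} - 1283 = \frac{40849}{13} \approx 3142.2$)
$\frac{1}{t + o} = \frac{1}{\frac{40849}{13} + 7894} = \frac{1}{\frac{143471}{13}} = \frac{13}{143471}$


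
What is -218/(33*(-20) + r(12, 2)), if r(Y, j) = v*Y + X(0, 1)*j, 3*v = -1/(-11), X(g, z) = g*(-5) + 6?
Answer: 1199/3562 ≈ 0.33661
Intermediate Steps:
X(g, z) = 6 - 5*g (X(g, z) = -5*g + 6 = 6 - 5*g)
v = 1/33 (v = (-1/(-11))/3 = (-1*(-1/11))/3 = (1/3)*(1/11) = 1/33 ≈ 0.030303)
r(Y, j) = 6*j + Y/33 (r(Y, j) = Y/33 + (6 - 5*0)*j = Y/33 + (6 + 0)*j = Y/33 + 6*j = 6*j + Y/33)
-218/(33*(-20) + r(12, 2)) = -218/(33*(-20) + (6*2 + (1/33)*12)) = -218/(-660 + (12 + 4/11)) = -218/(-660 + 136/11) = -218/(-7124/11) = -218*(-11/7124) = 1199/3562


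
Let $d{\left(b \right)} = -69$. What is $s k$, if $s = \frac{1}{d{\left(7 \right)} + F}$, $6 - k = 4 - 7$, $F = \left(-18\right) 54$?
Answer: $- \frac{3}{347} \approx -0.0086455$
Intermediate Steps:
$F = -972$
$k = 9$ ($k = 6 - \left(4 - 7\right) = 6 - -3 = 6 + 3 = 9$)
$s = - \frac{1}{1041}$ ($s = \frac{1}{-69 - 972} = \frac{1}{-1041} = - \frac{1}{1041} \approx -0.00096061$)
$s k = \left(- \frac{1}{1041}\right) 9 = - \frac{3}{347}$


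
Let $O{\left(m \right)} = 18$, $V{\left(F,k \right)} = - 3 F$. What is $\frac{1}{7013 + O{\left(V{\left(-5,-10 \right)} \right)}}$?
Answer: $\frac{1}{7031} \approx 0.00014223$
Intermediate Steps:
$\frac{1}{7013 + O{\left(V{\left(-5,-10 \right)} \right)}} = \frac{1}{7013 + 18} = \frac{1}{7031}$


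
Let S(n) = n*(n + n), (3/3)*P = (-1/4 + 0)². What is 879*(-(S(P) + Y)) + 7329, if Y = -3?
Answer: 1274769/128 ≈ 9959.1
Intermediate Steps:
P = 1/16 (P = (-1/4 + 0)² = (-1*¼ + 0)² = (-¼ + 0)² = (-¼)² = 1/16 ≈ 0.062500)
S(n) = 2*n² (S(n) = n*(2*n) = 2*n²)
879*(-(S(P) + Y)) + 7329 = 879*(-(2*(1/16)² - 3)) + 7329 = 879*(-(2*(1/256) - 3)) + 7329 = 879*(-(1/128 - 3)) + 7329 = 879*(-1*(-383/128)) + 7329 = 879*(383/128) + 7329 = 336657/128 + 7329 = 1274769/128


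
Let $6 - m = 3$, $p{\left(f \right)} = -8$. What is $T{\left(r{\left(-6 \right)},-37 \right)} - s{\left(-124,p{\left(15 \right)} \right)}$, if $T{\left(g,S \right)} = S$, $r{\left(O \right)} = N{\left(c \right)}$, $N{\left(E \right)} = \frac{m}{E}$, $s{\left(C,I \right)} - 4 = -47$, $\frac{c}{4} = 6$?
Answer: $6$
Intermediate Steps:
$c = 24$ ($c = 4 \cdot 6 = 24$)
$s{\left(C,I \right)} = -43$ ($s{\left(C,I \right)} = 4 - 47 = -43$)
$m = 3$ ($m = 6 - 3 = 3$)
$N{\left(E \right)} = \frac{3}{E}$
$r{\left(O \right)} = \frac{1}{8}$ ($r{\left(O \right)} = \frac{3}{24} = 3 \cdot \frac{1}{24} = \frac{1}{8}$)
$T{\left(r{\left(-6 \right)},-37 \right)} - s{\left(-124,p{\left(15 \right)} \right)} = -37 - -43 = -37 + 43 = 6$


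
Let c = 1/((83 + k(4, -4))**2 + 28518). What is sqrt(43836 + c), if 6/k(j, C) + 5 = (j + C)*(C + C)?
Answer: sqrt(33964422725298571)/880231 ≈ 209.37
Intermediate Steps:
k(j, C) = 6/(-5 + 2*C*(C + j)) (k(j, C) = 6/(-5 + (j + C)*(C + C)) = 6/(-5 + (C + j)*(2*C)) = 6/(-5 + 2*C*(C + j)))
c = 25/880231 (c = 1/((83 + 6/(-5 + 2*(-4)**2 + 2*(-4)*4))**2 + 28518) = 1/((83 + 6/(-5 + 2*16 - 32))**2 + 28518) = 1/((83 + 6/(-5 + 32 - 32))**2 + 28518) = 1/((83 + 6/(-5))**2 + 28518) = 1/((83 + 6*(-1/5))**2 + 28518) = 1/((83 - 6/5)**2 + 28518) = 1/((409/5)**2 + 28518) = 1/(167281/25 + 28518) = 1/(880231/25) = 25/880231 ≈ 2.8402e-5)
sqrt(43836 + c) = sqrt(43836 + 25/880231) = sqrt(38585806141/880231) = sqrt(33964422725298571)/880231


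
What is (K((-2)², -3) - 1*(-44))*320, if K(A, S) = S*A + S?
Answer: 9280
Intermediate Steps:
K(A, S) = S + A*S (K(A, S) = A*S + S = S + A*S)
(K((-2)², -3) - 1*(-44))*320 = (-3*(1 + (-2)²) - 1*(-44))*320 = (-3*(1 + 4) + 44)*320 = (-3*5 + 44)*320 = (-15 + 44)*320 = 29*320 = 9280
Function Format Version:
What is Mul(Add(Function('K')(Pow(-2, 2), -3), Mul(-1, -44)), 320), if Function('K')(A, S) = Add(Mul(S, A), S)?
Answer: 9280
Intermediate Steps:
Function('K')(A, S) = Add(S, Mul(A, S)) (Function('K')(A, S) = Add(Mul(A, S), S) = Add(S, Mul(A, S)))
Mul(Add(Function('K')(Pow(-2, 2), -3), Mul(-1, -44)), 320) = Mul(Add(Mul(-3, Add(1, Pow(-2, 2))), Mul(-1, -44)), 320) = Mul(Add(Mul(-3, Add(1, 4)), 44), 320) = Mul(Add(Mul(-3, 5), 44), 320) = Mul(Add(-15, 44), 320) = Mul(29, 320) = 9280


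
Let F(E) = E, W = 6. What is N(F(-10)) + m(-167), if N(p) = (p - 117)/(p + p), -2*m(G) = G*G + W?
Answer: -278823/20 ≈ -13941.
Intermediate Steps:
m(G) = -3 - G²/2 (m(G) = -(G*G + 6)/2 = -(G² + 6)/2 = -(6 + G²)/2 = -3 - G²/2)
N(p) = (-117 + p)/(2*p) (N(p) = (-117 + p)/((2*p)) = (-117 + p)*(1/(2*p)) = (-117 + p)/(2*p))
N(F(-10)) + m(-167) = (½)*(-117 - 10)/(-10) + (-3 - ½*(-167)²) = (½)*(-⅒)*(-127) + (-3 - ½*27889) = 127/20 + (-3 - 27889/2) = 127/20 - 27895/2 = -278823/20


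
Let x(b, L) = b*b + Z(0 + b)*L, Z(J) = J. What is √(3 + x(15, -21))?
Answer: I*√87 ≈ 9.3274*I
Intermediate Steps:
x(b, L) = b² + L*b (x(b, L) = b*b + (0 + b)*L = b² + b*L = b² + L*b)
√(3 + x(15, -21)) = √(3 + 15*(-21 + 15)) = √(3 + 15*(-6)) = √(3 - 90) = √(-87) = I*√87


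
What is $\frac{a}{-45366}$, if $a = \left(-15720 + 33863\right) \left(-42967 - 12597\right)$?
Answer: $\frac{504048826}{22683} \approx 22221.0$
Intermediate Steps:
$a = -1008097652$ ($a = 18143 \left(-55564\right) = -1008097652$)
$\frac{a}{-45366} = - \frac{1008097652}{-45366} = \left(-1008097652\right) \left(- \frac{1}{45366}\right) = \frac{504048826}{22683}$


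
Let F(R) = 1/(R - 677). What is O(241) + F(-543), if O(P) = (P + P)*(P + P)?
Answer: 283435279/1220 ≈ 2.3232e+5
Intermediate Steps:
O(P) = 4*P² (O(P) = (2*P)*(2*P) = 4*P²)
F(R) = 1/(-677 + R)
O(241) + F(-543) = 4*241² + 1/(-677 - 543) = 4*58081 + 1/(-1220) = 232324 - 1/1220 = 283435279/1220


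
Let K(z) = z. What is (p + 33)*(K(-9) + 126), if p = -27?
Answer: 702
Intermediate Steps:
(p + 33)*(K(-9) + 126) = (-27 + 33)*(-9 + 126) = 6*117 = 702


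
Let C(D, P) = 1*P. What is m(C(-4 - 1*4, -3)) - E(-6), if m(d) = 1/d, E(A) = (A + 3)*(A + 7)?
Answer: 8/3 ≈ 2.6667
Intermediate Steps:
E(A) = (3 + A)*(7 + A)
C(D, P) = P
m(C(-4 - 1*4, -3)) - E(-6) = 1/(-3) - (21 + (-6)² + 10*(-6)) = -⅓ - (21 + 36 - 60) = -⅓ - 1*(-3) = -⅓ + 3 = 8/3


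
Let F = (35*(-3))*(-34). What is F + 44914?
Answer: 48484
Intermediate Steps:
F = 3570 (F = -105*(-34) = 3570)
F + 44914 = 3570 + 44914 = 48484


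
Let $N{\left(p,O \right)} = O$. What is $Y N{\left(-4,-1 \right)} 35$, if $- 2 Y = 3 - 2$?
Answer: $\frac{35}{2} \approx 17.5$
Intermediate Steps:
$Y = - \frac{1}{2}$ ($Y = - \frac{3 - 2}{2} = \left(- \frac{1}{2}\right) 1 = - \frac{1}{2} \approx -0.5$)
$Y N{\left(-4,-1 \right)} 35 = \left(- \frac{1}{2}\right) \left(-1\right) 35 = \frac{1}{2} \cdot 35 = \frac{35}{2}$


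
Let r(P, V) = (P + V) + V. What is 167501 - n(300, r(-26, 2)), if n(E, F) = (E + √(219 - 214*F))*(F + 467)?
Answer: 34001 - 445*√4927 ≈ 2765.3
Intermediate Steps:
r(P, V) = P + 2*V
n(E, F) = (467 + F)*(E + √(219 - 214*F)) (n(E, F) = (E + √(219 - 214*F))*(467 + F) = (467 + F)*(E + √(219 - 214*F)))
167501 - n(300, r(-26, 2)) = 167501 - (467*300 + 467*√(219 - 214*(-26 + 2*2)) + 300*(-26 + 2*2) + (-26 + 2*2)*√(219 - 214*(-26 + 2*2))) = 167501 - (140100 + 467*√(219 - 214*(-26 + 4)) + 300*(-26 + 4) + (-26 + 4)*√(219 - 214*(-26 + 4))) = 167501 - (140100 + 467*√(219 - 214*(-22)) + 300*(-22) - 22*√(219 - 214*(-22))) = 167501 - (140100 + 467*√(219 + 4708) - 6600 - 22*√(219 + 4708)) = 167501 - (140100 + 467*√4927 - 6600 - 22*√4927) = 167501 - (133500 + 445*√4927) = 167501 + (-133500 - 445*√4927) = 34001 - 445*√4927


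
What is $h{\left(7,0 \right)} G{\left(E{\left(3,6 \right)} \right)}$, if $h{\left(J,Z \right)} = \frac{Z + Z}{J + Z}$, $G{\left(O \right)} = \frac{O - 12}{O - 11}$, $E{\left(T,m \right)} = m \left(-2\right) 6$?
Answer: $0$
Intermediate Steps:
$E{\left(T,m \right)} = - 12 m$ ($E{\left(T,m \right)} = - 2 m 6 = - 12 m$)
$G{\left(O \right)} = \frac{-12 + O}{-11 + O}$
$h{\left(J,Z \right)} = \frac{2 Z}{J + Z}$
$h{\left(7,0 \right)} G{\left(E{\left(3,6 \right)} \right)} = 2 \cdot 0 \frac{1}{7 + 0} \frac{-12 - 72}{-11 - 72} = 2 \cdot 0 \cdot \frac{1}{7} \frac{-12 - 72}{-11 - 72} = 2 \cdot 0 \cdot \frac{1}{7} \frac{1}{-83} \left(-84\right) = 0 \left(\left(- \frac{1}{83}\right) \left(-84\right)\right) = 0 \cdot \frac{84}{83} = 0$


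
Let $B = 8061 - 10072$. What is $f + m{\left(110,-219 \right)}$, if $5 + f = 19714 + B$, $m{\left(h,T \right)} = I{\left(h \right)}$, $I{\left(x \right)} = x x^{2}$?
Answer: $1348698$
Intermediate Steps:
$I{\left(x \right)} = x^{3}$
$m{\left(h,T \right)} = h^{3}$
$B = -2011$ ($B = 8061 - 10072 = -2011$)
$f = 17698$ ($f = -5 + \left(19714 - 2011\right) = -5 + 17703 = 17698$)
$f + m{\left(110,-219 \right)} = 17698 + 110^{3} = 17698 + 1331000 = 1348698$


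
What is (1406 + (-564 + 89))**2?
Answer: 866761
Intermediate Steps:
(1406 + (-564 + 89))**2 = (1406 - 475)**2 = 931**2 = 866761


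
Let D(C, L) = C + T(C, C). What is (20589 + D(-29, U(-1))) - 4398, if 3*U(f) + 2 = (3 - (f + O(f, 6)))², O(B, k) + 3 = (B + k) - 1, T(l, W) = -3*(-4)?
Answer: 16174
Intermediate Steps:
T(l, W) = 12
O(B, k) = -4 + B + k (O(B, k) = -3 + ((B + k) - 1) = -3 + (-1 + B + k) = -4 + B + k)
U(f) = -⅔ + (1 - 2*f)²/3 (U(f) = -⅔ + (3 - (f + (-4 + f + 6)))²/3 = -⅔ + (3 - (f + (2 + f)))²/3 = -⅔ + (3 - (2 + 2*f))²/3 = -⅔ + (3 + (-2 - 2*f))²/3 = -⅔ + (1 - 2*f)²/3)
D(C, L) = 12 + C (D(C, L) = C + 12 = 12 + C)
(20589 + D(-29, U(-1))) - 4398 = (20589 + (12 - 29)) - 4398 = (20589 - 17) - 4398 = 20572 - 4398 = 16174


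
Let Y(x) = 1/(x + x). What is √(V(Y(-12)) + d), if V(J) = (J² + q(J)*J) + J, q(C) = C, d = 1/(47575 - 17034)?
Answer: I*√20502967366/732984 ≈ 0.19535*I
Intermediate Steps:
Y(x) = 1/(2*x)
d = 1/30541 ≈ 3.2743e-5
V(J) = J + 2*J² (V(J) = (J² + J*J) + J = (J² + J²) + J = 2*J² + J = J + 2*J²)
√(V(Y(-12)) + d) = √(((½)/(-12))*(1 + 2*((½)/(-12))) + 1/30541) = √(((½)*(-1/12))*(1 + 2*((½)*(-1/12))) + 1/30541) = √(-(1 + 2*(-1/24))/24 + 1/30541) = √(-(1 - 1/12)/24 + 1/30541) = √(-1/24*11/12 + 1/30541) = √(-11/288 + 1/30541) = √(-335663/8795808) = I*√20502967366/732984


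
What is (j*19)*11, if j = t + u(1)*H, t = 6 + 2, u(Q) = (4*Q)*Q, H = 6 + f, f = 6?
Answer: 11704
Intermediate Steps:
H = 12 (H = 6 + 6 = 12)
u(Q) = 4*Q²
t = 8
j = 56 (j = 8 + (4*1²)*12 = 8 + (4*1)*12 = 8 + 4*12 = 8 + 48 = 56)
(j*19)*11 = (56*19)*11 = 1064*11 = 11704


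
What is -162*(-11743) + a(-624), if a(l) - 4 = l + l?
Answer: 1901122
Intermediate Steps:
a(l) = 4 + 2*l (a(l) = 4 + (l + l) = 4 + 2*l)
-162*(-11743) + a(-624) = -162*(-11743) + (4 + 2*(-624)) = 1902366 + (4 - 1248) = 1902366 - 1244 = 1901122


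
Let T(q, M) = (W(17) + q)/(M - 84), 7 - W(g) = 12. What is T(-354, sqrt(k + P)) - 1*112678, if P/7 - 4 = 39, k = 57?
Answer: -377343544/3349 + 359*sqrt(358)/6698 ≈ -1.1267e+5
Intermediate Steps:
P = 301 (P = 28 + 7*39 = 28 + 273 = 301)
W(g) = -5 (W(g) = 7 - 1*12 = 7 - 12 = -5)
T(q, M) = (-5 + q)/(-84 + M) (T(q, M) = (-5 + q)/(M - 84) = (-5 + q)/(-84 + M))
T(-354, sqrt(k + P)) - 1*112678 = (-5 - 354)/(-84 + sqrt(57 + 301)) - 1*112678 = -359/(-84 + sqrt(358)) - 112678 = -112678 - 359/(-84 + sqrt(358))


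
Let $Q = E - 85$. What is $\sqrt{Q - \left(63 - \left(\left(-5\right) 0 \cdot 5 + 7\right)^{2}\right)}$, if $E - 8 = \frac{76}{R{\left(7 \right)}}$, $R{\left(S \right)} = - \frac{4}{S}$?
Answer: $4 i \sqrt{14} \approx 14.967 i$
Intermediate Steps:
$E = -125$ ($E = 8 + \frac{76}{\left(-4\right) \frac{1}{7}} = 8 + \frac{76}{- \frac{4}{7}} = 8 + 76 \left(- \frac{7}{4}\right) = 8 - 133 = -125$)
$Q = -210$ ($Q = -125 - 85 = -210$)
$\sqrt{Q - \left(63 - \left(\left(-5\right) 0 \cdot 5 + 7\right)^{2}\right)} = \sqrt{-210 - \left(63 - \left(\left(-5\right) 0 \cdot 5 + 7\right)^{2}\right)} = \sqrt{-210 - \left(63 - \left(0 \cdot 5 + 7\right)^{2}\right)} = \sqrt{-210 - \left(63 - \left(0 + 7\right)^{2}\right)} = \sqrt{-210 - \left(63 - 7^{2}\right)} = \sqrt{-210 + \left(49 - 63\right)} = \sqrt{-210 - 14} = \sqrt{-224} = 4 i \sqrt{14}$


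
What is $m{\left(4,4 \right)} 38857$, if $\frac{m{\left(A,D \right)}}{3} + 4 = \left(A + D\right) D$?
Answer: $3263988$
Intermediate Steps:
$m{\left(A,D \right)} = -12 + 3 D \left(A + D\right)$ ($m{\left(A,D \right)} = -12 + 3 \left(A + D\right) D = -12 + 3 D \left(A + D\right)$)
$m{\left(4,4 \right)} 38857 = \left(-12 + 3 \cdot 4^{2} + 3 \cdot 4 \cdot 4\right) 38857 = \left(-12 + 3 \cdot 16 + 48\right) 38857 = \left(-12 + 48 + 48\right) 38857 = 84 \cdot 38857 = 3263988$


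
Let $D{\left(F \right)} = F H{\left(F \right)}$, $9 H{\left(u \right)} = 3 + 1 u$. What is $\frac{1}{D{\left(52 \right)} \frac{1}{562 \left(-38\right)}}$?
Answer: $- \frac{48051}{715} \approx -67.204$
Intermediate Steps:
$H{\left(u \right)} = \frac{1}{3} + \frac{u}{9}$ ($H{\left(u \right)} = \frac{3 + 1 u}{9} = \frac{3 + u}{9} = \frac{1}{3} + \frac{u}{9}$)
$D{\left(F \right)} = F \left(\frac{1}{3} + \frac{F}{9}\right)$
$\frac{1}{D{\left(52 \right)} \frac{1}{562 \left(-38\right)}} = \frac{1}{\frac{1}{9} \cdot 52 \left(3 + 52\right) \frac{1}{562 \left(-38\right)}} = \frac{1}{\frac{1}{9} \cdot 52 \cdot 55 \frac{1}{-21356}} = \frac{1}{\frac{2860}{9} \left(- \frac{1}{21356}\right)} = \frac{1}{- \frac{715}{48051}} = - \frac{48051}{715}$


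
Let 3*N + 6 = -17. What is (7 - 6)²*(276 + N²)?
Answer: 3013/9 ≈ 334.78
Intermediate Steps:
N = -23/3 (N = -2 + (⅓)*(-17) = -2 - 17/3 = -23/3 ≈ -7.6667)
(7 - 6)²*(276 + N²) = (7 - 6)²*(276 + (-23/3)²) = 1²*(276 + 529/9) = 1*(3013/9) = 3013/9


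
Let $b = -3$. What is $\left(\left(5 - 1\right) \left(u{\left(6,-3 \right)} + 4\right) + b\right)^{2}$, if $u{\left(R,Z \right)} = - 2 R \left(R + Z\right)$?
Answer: $17161$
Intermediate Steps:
$u{\left(R,Z \right)} = - 2 R \left(R + Z\right)$
$\left(\left(5 - 1\right) \left(u{\left(6,-3 \right)} + 4\right) + b\right)^{2} = \left(\left(5 - 1\right) \left(\left(-2\right) 6 \left(6 - 3\right) + 4\right) - 3\right)^{2} = \left(4 \left(\left(-2\right) 6 \cdot 3 + 4\right) - 3\right)^{2} = \left(4 \left(-36 + 4\right) - 3\right)^{2} = \left(4 \left(-32\right) - 3\right)^{2} = \left(-128 - 3\right)^{2} = \left(-131\right)^{2} = 17161$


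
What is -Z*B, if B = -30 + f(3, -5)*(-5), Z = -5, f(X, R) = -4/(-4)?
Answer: -175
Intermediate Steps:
f(X, R) = 1 (f(X, R) = -4*(-1/4) = 1)
B = -35 (B = -30 + 1*(-5) = -30 - 5 = -35)
-Z*B = -(-5)*(-35) = -1*175 = -175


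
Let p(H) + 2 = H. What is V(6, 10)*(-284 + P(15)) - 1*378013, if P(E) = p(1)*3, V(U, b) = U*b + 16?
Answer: -399825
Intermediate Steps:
V(U, b) = 16 + U*b
p(H) = -2 + H
P(E) = -3 (P(E) = (-2 + 1)*3 = -1*3 = -3)
V(6, 10)*(-284 + P(15)) - 1*378013 = (16 + 6*10)*(-284 - 3) - 1*378013 = (16 + 60)*(-287) - 378013 = 76*(-287) - 378013 = -21812 - 378013 = -399825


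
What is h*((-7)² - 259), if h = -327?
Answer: 68670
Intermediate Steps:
h*((-7)² - 259) = -327*((-7)² - 259) = -327*(49 - 259) = -327*(-210) = 68670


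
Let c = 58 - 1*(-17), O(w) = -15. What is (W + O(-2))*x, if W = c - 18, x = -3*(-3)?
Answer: 378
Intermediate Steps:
c = 75 (c = 58 + 17 = 75)
x = 9
W = 57 (W = 75 - 18 = 57)
(W + O(-2))*x = (57 - 15)*9 = 42*9 = 378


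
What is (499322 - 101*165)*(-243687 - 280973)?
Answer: -253230821620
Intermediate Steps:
(499322 - 101*165)*(-243687 - 280973) = (499322 - 16665)*(-524660) = 482657*(-524660) = -253230821620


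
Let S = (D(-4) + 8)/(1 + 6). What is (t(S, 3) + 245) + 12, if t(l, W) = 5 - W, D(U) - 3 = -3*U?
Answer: 259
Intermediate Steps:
D(U) = 3 - 3*U
S = 23/7 (S = ((3 - 3*(-4)) + 8)/(1 + 6) = ((3 + 12) + 8)/7 = (15 + 8)*(⅐) = 23*(⅐) = 23/7 ≈ 3.2857)
(t(S, 3) + 245) + 12 = ((5 - 1*3) + 245) + 12 = ((5 - 3) + 245) + 12 = (2 + 245) + 12 = 247 + 12 = 259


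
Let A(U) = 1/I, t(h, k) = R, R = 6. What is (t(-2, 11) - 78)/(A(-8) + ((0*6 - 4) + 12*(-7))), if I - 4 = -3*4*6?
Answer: 544/665 ≈ 0.81804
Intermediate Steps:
I = -68 (I = 4 - 3*4*6 = 4 - 12*6 = 4 - 72 = -68)
t(h, k) = 6
A(U) = -1/68 (A(U) = 1/(-68) = -1/68)
(t(-2, 11) - 78)/(A(-8) + ((0*6 - 4) + 12*(-7))) = (6 - 78)/(-1/68 + ((0*6 - 4) + 12*(-7))) = -72/(-1/68 + ((0 - 4) - 84)) = -72/(-1/68 + (-4 - 84)) = -72/(-1/68 - 88) = -72/(-5985/68) = -72*(-68/5985) = 544/665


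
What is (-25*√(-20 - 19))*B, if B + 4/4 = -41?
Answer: 1050*I*√39 ≈ 6557.3*I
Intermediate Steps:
B = -42 (B = -1 - 41 = -42)
(-25*√(-20 - 19))*B = -25*√(-20 - 19)*(-42) = -25*I*√39*(-42) = 1050*I*√39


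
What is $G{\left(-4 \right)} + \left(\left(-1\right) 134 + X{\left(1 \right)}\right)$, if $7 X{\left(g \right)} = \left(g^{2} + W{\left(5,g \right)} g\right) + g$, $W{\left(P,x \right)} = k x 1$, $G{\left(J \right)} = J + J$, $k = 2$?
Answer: $- \frac{990}{7} \approx -141.43$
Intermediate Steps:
$G{\left(J \right)} = 2 J$
$W{\left(P,x \right)} = 2 x$ ($W{\left(P,x \right)} = 2 x 1 = 2 x$)
$X{\left(g \right)} = \frac{g}{7} + \frac{3 g^{2}}{7}$ ($X{\left(g \right)} = \frac{\left(g^{2} + 2 g g\right) + g}{7} = \frac{\left(g^{2} + 2 g^{2}\right) + g}{7} = \frac{3 g^{2} + g}{7} = \frac{g + 3 g^{2}}{7} = \frac{g}{7} + \frac{3 g^{2}}{7}$)
$G{\left(-4 \right)} + \left(\left(-1\right) 134 + X{\left(1 \right)}\right) = 2 \left(-4\right) + \left(\left(-1\right) 134 + \frac{1}{7} \cdot 1 \left(1 + 3 \cdot 1\right)\right) = -8 - \left(134 - \frac{1 + 3}{7}\right) = -8 - \left(134 - \frac{4}{7}\right) = -8 + \left(-134 + \frac{4}{7}\right) = -8 - \frac{934}{7} = - \frac{990}{7}$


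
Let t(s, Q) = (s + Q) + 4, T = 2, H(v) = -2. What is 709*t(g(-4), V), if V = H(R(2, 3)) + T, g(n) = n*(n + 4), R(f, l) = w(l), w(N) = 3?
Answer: 2836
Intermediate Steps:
R(f, l) = 3
g(n) = n*(4 + n)
V = 0 (V = -2 + 2 = 0)
t(s, Q) = 4 + Q + s (t(s, Q) = (Q + s) + 4 = 4 + Q + s)
709*t(g(-4), V) = 709*(4 + 0 - 4*(4 - 4)) = 709*(4 + 0 - 4*0) = 709*(4 + 0 + 0) = 709*4 = 2836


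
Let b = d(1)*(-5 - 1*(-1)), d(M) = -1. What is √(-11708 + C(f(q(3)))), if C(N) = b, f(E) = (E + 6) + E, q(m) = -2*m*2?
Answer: 2*I*√2926 ≈ 108.19*I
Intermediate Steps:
q(m) = -4*m
f(E) = 6 + 2*E (f(E) = (6 + E) + E = 6 + 2*E)
b = 4 (b = -(-5 - 1*(-1)) = -(-5 + 1) = -1*(-4) = 4)
C(N) = 4
√(-11708 + C(f(q(3)))) = √(-11708 + 4) = √(-11704) = 2*I*√2926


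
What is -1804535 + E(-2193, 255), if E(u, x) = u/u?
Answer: -1804534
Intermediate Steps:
E(u, x) = 1
-1804535 + E(-2193, 255) = -1804535 + 1 = -1804534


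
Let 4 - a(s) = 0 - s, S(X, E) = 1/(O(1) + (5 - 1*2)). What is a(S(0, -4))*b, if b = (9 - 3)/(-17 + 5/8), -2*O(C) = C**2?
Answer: -1056/655 ≈ -1.6122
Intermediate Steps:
O(C) = -C**2/2
S(X, E) = 2/5 (S(X, E) = 1/(-1/2*1**2 + (5 - 1*2)) = 1/(-1/2*1 + (5 - 2)) = 1/(-1/2 + 3) = 1/(5/2) = 2/5)
a(s) = 4 + s (a(s) = 4 - (0 - s) = 4 - (-1)*s = 4 + s)
b = -48/131 (b = 6/(-17 + 5*(1/8)) = 6/(-17 + 5/8) = 6/(-131/8) = 6*(-8/131) = -48/131 ≈ -0.36641)
a(S(0, -4))*b = (4 + 2/5)*(-48/131) = (22/5)*(-48/131) = -1056/655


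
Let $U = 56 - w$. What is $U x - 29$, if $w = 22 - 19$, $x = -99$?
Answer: $-5276$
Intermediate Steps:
$w = 3$
$U = 53$ ($U = 56 - 3 = 53$)
$U x - 29 = 53 \left(-99\right) - 29 = -5247 - 29 = -5276$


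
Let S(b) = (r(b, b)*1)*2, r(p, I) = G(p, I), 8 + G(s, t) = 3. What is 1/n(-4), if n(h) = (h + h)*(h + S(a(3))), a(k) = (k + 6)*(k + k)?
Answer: 1/112 ≈ 0.0089286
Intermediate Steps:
G(s, t) = -5 (G(s, t) = -8 + 3 = -5)
r(p, I) = -5
a(k) = 2*k*(6 + k) (a(k) = (6 + k)*(2*k) = 2*k*(6 + k))
S(b) = -10 (S(b) = -5*1*2 = -5*2 = -10)
n(h) = 2*h*(-10 + h) (n(h) = (h + h)*(h - 10) = (2*h)*(-10 + h) = 2*h*(-10 + h))
1/n(-4) = 1/(2*(-4)*(-10 - 4)) = 1/(2*(-4)*(-14)) = 1/112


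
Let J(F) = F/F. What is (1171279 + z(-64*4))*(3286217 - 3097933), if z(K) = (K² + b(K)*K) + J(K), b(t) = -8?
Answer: 233258269376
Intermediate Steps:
J(F) = 1
z(K) = 1 + K² - 8*K (z(K) = (K² - 8*K) + 1 = 1 + K² - 8*K)
(1171279 + z(-64*4))*(3286217 - 3097933) = (1171279 + (1 + (-64*4)² - (-512)*4))*(3286217 - 3097933) = (1171279 + (1 + (-256)² - 8*(-256)))*188284 = (1171279 + (1 + 65536 + 2048))*188284 = (1171279 + 67585)*188284 = 1238864*188284 = 233258269376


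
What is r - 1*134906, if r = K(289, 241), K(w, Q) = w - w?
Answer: -134906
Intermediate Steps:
K(w, Q) = 0
r = 0
r - 1*134906 = 0 - 1*134906 = 0 - 134906 = -134906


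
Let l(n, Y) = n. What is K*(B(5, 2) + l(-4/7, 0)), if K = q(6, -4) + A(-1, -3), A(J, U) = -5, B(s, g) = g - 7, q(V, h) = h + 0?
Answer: 351/7 ≈ 50.143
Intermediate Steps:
q(V, h) = h
B(s, g) = -7 + g
K = -9 (K = -4 - 5 = -9)
K*(B(5, 2) + l(-4/7, 0)) = -9*((-7 + 2) - 4/7) = -9*(-5 - 4*⅐) = -9*(-5 - 4/7) = -9*(-39/7) = 351/7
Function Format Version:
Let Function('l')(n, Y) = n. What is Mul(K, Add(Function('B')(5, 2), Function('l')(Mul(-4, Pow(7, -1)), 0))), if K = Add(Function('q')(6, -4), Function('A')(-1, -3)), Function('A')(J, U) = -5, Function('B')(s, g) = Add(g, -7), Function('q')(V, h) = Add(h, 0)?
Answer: Rational(351, 7) ≈ 50.143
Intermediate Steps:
Function('q')(V, h) = h
Function('B')(s, g) = Add(-7, g)
K = -9 (K = Add(-4, -5) = -9)
Mul(K, Add(Function('B')(5, 2), Function('l')(Mul(-4, Pow(7, -1)), 0))) = Mul(-9, Add(Add(-7, 2), Mul(-4, Pow(7, -1)))) = Mul(-9, Add(-5, Mul(-4, Rational(1, 7)))) = Mul(-9, Add(-5, Rational(-4, 7))) = Mul(-9, Rational(-39, 7)) = Rational(351, 7)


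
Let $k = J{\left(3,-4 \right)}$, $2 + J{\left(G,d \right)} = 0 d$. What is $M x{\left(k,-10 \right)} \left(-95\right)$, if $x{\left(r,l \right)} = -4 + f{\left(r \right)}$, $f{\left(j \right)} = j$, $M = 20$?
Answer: $11400$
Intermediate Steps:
$J{\left(G,d \right)} = -2$ ($J{\left(G,d \right)} = -2 + 0 d = -2 + 0 = -2$)
$k = -2$
$x{\left(r,l \right)} = -4 + r$
$M x{\left(k,-10 \right)} \left(-95\right) = 20 \left(-4 - 2\right) \left(-95\right) = 20 \left(-6\right) \left(-95\right) = \left(-120\right) \left(-95\right) = 11400$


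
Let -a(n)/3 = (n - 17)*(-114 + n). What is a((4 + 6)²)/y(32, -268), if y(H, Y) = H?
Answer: 1743/16 ≈ 108.94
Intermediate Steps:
a(n) = -3*(-114 + n)*(-17 + n) (a(n) = -3*(n - 17)*(-114 + n) = -3*(-17 + n)*(-114 + n) = -3*(-114 + n)*(-17 + n))
a((4 + 6)²)/y(32, -268) = (-5814 - 3*(4 + 6)⁴ + 393*(4 + 6)²)/32 = (-5814 - 3*(10²)² + 393*10²)*(1/32) = (-5814 - 3*100² + 393*100)*(1/32) = (-5814 - 3*10000 + 39300)*(1/32) = (-5814 - 30000 + 39300)*(1/32) = 3486*(1/32) = 1743/16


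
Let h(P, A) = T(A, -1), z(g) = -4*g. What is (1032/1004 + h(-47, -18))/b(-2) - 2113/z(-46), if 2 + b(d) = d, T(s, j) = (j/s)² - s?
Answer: -121515331/7481808 ≈ -16.241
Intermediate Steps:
T(s, j) = -s + j²/s² (T(s, j) = j²/s² - s = -s + j²/s²)
b(d) = -2 + d
h(P, A) = A⁻² - A (h(P, A) = -A + (-1)²/A² = -A + 1/A² = -A + A⁻² = A⁻² - A)
(1032/1004 + h(-47, -18))/b(-2) - 2113/z(-46) = (1032/1004 + ((-18)⁻² - 1*(-18)))/(-2 - 2) - 2113/((-4*(-46))) = (1032*(1/1004) + (1/324 + 18))/(-4) - 2113/184 = (258/251 + 5833/324)*(-¼) - 2113*1/184 = (1547675/81324)*(-¼) - 2113/184 = -1547675/325296 - 2113/184 = -121515331/7481808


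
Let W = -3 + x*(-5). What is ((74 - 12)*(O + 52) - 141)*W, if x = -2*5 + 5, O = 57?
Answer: 145574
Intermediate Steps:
x = -5 (x = -10 + 5 = -5)
W = 22 (W = -3 - 5*(-5) = -3 + 25 = 22)
((74 - 12)*(O + 52) - 141)*W = ((74 - 12)*(57 + 52) - 141)*22 = (62*109 - 141)*22 = (6758 - 141)*22 = 6617*22 = 145574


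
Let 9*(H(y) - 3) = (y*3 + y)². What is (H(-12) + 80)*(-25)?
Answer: -8475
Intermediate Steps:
H(y) = 3 + 16*y²/9 (H(y) = 3 + (y*3 + y)²/9 = 3 + (3*y + y)²/9 = 3 + (4*y)²/9 = 3 + (16*y²)/9 = 3 + 16*y²/9)
(H(-12) + 80)*(-25) = ((3 + (16/9)*(-12)²) + 80)*(-25) = ((3 + (16/9)*144) + 80)*(-25) = ((3 + 256) + 80)*(-25) = (259 + 80)*(-25) = 339*(-25) = -8475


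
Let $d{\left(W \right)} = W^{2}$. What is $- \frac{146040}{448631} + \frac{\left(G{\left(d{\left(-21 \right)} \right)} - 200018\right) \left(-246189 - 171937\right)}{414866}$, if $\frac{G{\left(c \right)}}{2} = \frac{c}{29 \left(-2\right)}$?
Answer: $\frac{544083871288926859}{2698765352467} \approx 2.016 \cdot 10^{5}$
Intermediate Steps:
$G{\left(c \right)} = - \frac{c}{29}$ ($G{\left(c \right)} = 2 \frac{c}{29 \left(-2\right)} = 2 \frac{c}{-58} = 2 c \left(- \frac{1}{58}\right) = 2 \left(- \frac{c}{58}\right) = - \frac{c}{29}$)
$- \frac{146040}{448631} + \frac{\left(G{\left(d{\left(-21 \right)} \right)} - 200018\right) \left(-246189 - 171937\right)}{414866} = - \frac{146040}{448631} + \frac{\left(- \frac{\left(-21\right)^{2}}{29} - 200018\right) \left(-246189 - 171937\right)}{414866} = \left(-146040\right) \frac{1}{448631} + \left(\left(- \frac{1}{29}\right) 441 - 200018\right) \left(-418126\right) \frac{1}{414866} = - \frac{146040}{448631} + \left(- \frac{441}{29} - 200018\right) \left(-418126\right) \frac{1}{414866} = - \frac{146040}{448631} + \left(- \frac{5800963}{29}\right) \left(-418126\right) \frac{1}{414866} = - \frac{146040}{448631} + \frac{2425533455338}{29} \cdot \frac{1}{414866} = - \frac{146040}{448631} + \frac{1212766727669}{6015557} = \frac{544083871288926859}{2698765352467}$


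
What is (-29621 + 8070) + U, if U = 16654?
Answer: -4897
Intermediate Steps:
(-29621 + 8070) + U = (-29621 + 8070) + 16654 = -21551 + 16654 = -4897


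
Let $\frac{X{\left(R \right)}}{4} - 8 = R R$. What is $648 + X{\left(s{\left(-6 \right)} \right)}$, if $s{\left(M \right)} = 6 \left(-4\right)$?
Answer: $2984$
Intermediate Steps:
$s{\left(M \right)} = -24$
$X{\left(R \right)} = 32 + 4 R^{2}$ ($X{\left(R \right)} = 32 + 4 R R = 32 + 4 R^{2}$)
$648 + X{\left(s{\left(-6 \right)} \right)} = 648 + \left(32 + 4 \left(-24\right)^{2}\right) = 648 + \left(32 + 4 \cdot 576\right) = 648 + \left(32 + 2304\right) = 648 + 2336 = 2984$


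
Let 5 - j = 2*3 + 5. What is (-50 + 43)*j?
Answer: 42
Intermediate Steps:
j = -6 (j = 5 - (2*3 + 5) = 5 - (6 + 5) = 5 - 1*11 = 5 - 11 = -6)
(-50 + 43)*j = (-50 + 43)*(-6) = -7*(-6) = 42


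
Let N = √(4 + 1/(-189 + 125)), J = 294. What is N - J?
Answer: -294 + √255/8 ≈ -292.00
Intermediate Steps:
N = √255/8 (N = √(4 + 1/(-64)) = √(4 - 1/64) = √(255/64) = √255/8 ≈ 1.9961)
N - J = √255/8 - 1*294 = √255/8 - 294 = -294 + √255/8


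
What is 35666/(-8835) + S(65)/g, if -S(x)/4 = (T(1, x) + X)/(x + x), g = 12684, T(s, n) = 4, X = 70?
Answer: -163369433/40467245 ≈ -4.0371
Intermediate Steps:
S(x) = -148/x (S(x) = -4*(4 + 70)/(x + x) = -296/(2*x) = -296*1/(2*x) = -148/x)
35666/(-8835) + S(65)/g = 35666/(-8835) - 148/65/12684 = 35666*(-1/8835) - 148*1/65*(1/12684) = -35666/8835 - 148/65*1/12684 = -35666/8835 - 37/206115 = -163369433/40467245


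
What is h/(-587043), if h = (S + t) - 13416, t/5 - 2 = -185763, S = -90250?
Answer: 114719/65227 ≈ 1.7588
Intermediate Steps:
t = -928805 (t = 10 + 5*(-185763) = 10 - 928815 = -928805)
h = -1032471 (h = (-90250 - 928805) - 13416 = -1019055 - 13416 = -1032471)
h/(-587043) = -1032471/(-587043) = -1032471*(-1/587043) = 114719/65227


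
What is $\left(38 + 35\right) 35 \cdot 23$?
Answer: $58765$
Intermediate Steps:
$\left(38 + 35\right) 35 \cdot 23 = 73 \cdot 35 \cdot 23 = 2555 \cdot 23 = 58765$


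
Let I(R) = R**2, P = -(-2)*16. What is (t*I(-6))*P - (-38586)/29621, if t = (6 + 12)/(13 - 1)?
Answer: 51223674/29621 ≈ 1729.3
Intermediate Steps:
P = 32 (P = -2*(-16) = 32)
t = 3/2 (t = 18/12 = 18*(1/12) = 3/2 ≈ 1.5000)
(t*I(-6))*P - (-38586)/29621 = ((3/2)*(-6)**2)*32 - (-38586)/29621 = ((3/2)*36)*32 - (-38586)/29621 = 54*32 - 1*(-38586/29621) = 1728 + 38586/29621 = 51223674/29621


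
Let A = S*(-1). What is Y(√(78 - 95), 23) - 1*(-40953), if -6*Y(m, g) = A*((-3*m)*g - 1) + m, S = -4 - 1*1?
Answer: 245723/6 + 172*I*√17/3 ≈ 40954.0 + 236.39*I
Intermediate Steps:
S = -5 (S = -4 - 1 = -5)
A = 5 (A = -5*(-1) = 5)
Y(m, g) = ⅚ - m/6 + 5*g*m/2 (Y(m, g) = -(5*((-3*m)*g - 1) + m)/6 = -(5*(-3*g*m - 1) + m)/6 = -(5*(-1 - 3*g*m) + m)/6 = -((-5 - 15*g*m) + m)/6 = -(-5 + m - 15*g*m)/6 = ⅚ - m/6 + 5*g*m/2)
Y(√(78 - 95), 23) - 1*(-40953) = (⅚ - √(78 - 95)/6 + (5/2)*23*√(78 - 95)) - 1*(-40953) = (⅚ - I*√17/6 + (5/2)*23*√(-17)) + 40953 = (⅚ - I*√17/6 + (5/2)*23*(I*√17)) + 40953 = (⅚ - I*√17/6 + 115*I*√17/2) + 40953 = (⅚ + 172*I*√17/3) + 40953 = 245723/6 + 172*I*√17/3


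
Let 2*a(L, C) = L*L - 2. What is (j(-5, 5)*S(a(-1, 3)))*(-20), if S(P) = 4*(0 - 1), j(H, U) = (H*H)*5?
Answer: 10000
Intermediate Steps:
a(L, C) = -1 + L²/2 (a(L, C) = (L*L - 2)/2 = (L² - 2)/2 = (-2 + L²)/2 = -1 + L²/2)
j(H, U) = 5*H² (j(H, U) = H²*5 = 5*H²)
S(P) = -4 (S(P) = 4*(-1) = -4)
(j(-5, 5)*S(a(-1, 3)))*(-20) = ((5*(-5)²)*(-4))*(-20) = ((5*25)*(-4))*(-20) = (125*(-4))*(-20) = -500*(-20) = 10000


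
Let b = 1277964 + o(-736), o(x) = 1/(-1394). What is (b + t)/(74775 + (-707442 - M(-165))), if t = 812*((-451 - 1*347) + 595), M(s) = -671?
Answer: -1551700431/881002424 ≈ -1.7613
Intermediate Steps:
o(x) = -1/1394
t = -164836 (t = 812*((-451 - 347) + 595) = 812*(-798 + 595) = 812*(-203) = -164836)
b = 1781481815/1394 (b = 1277964 - 1/1394 = 1781481815/1394 ≈ 1.2780e+6)
(b + t)/(74775 + (-707442 - M(-165))) = (1781481815/1394 - 164836)/(74775 + (-707442 - 1*(-671))) = 1551700431/(1394*(74775 + (-707442 + 671))) = 1551700431/(1394*(74775 - 706771)) = (1551700431/1394)/(-631996) = (1551700431/1394)*(-1/631996) = -1551700431/881002424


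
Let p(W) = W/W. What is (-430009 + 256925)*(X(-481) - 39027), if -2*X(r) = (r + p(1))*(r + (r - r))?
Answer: 26735766228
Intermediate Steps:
p(W) = 1
X(r) = -r*(1 + r)/2 (X(r) = -(r + 1)*(r + (r - r))/2 = -(1 + r)*(r + 0)/2 = -(1 + r)*r/2 = -r*(1 + r)/2)
(-430009 + 256925)*(X(-481) - 39027) = (-430009 + 256925)*(-½*(-481)*(1 - 481) - 39027) = -173084*(-½*(-481)*(-480) - 39027) = -173084*(-115440 - 39027) = -173084*(-154467) = 26735766228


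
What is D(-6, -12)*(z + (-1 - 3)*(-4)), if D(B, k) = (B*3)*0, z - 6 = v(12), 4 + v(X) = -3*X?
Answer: 0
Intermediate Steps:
v(X) = -4 - 3*X
z = -34 (z = 6 + (-4 - 3*12) = 6 + (-4 - 36) = 6 - 40 = -34)
D(B, k) = 0 (D(B, k) = (3*B)*0 = 0)
D(-6, -12)*(z + (-1 - 3)*(-4)) = 0*(-34 + (-1 - 3)*(-4)) = 0*(-34 - 4*(-4)) = 0*(-34 + 16) = 0*(-18) = 0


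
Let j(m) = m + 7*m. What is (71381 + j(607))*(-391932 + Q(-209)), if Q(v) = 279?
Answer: -29858449761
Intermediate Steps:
j(m) = 8*m
(71381 + j(607))*(-391932 + Q(-209)) = (71381 + 8*607)*(-391932 + 279) = (71381 + 4856)*(-391653) = 76237*(-391653) = -29858449761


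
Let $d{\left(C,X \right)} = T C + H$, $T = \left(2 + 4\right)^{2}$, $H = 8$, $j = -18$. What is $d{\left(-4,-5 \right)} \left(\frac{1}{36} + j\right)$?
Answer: $\frac{21998}{9} \approx 2444.2$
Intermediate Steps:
$T = 36$ ($T = 6^{2} = 36$)
$d{\left(C,X \right)} = 8 + 36 C$ ($d{\left(C,X \right)} = 36 C + 8 = 8 + 36 C$)
$d{\left(-4,-5 \right)} \left(\frac{1}{36} + j\right) = \left(8 + 36 \left(-4\right)\right) \left(\frac{1}{36} - 18\right) = \left(8 - 144\right) \left(\frac{1}{36} - 18\right) = \left(-136\right) \left(- \frac{647}{36}\right) = \frac{21998}{9}$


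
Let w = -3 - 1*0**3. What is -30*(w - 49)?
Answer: 1560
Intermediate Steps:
w = -3 (w = -3 - 1*0 = -3 + 0 = -3)
-30*(w - 49) = -30*(-3 - 49) = -30*(-52) = 1560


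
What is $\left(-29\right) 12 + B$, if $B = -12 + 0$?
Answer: $-360$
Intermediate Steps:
$B = -12$
$\left(-29\right) 12 + B = \left(-29\right) 12 - 12 = -348 - 12 = -360$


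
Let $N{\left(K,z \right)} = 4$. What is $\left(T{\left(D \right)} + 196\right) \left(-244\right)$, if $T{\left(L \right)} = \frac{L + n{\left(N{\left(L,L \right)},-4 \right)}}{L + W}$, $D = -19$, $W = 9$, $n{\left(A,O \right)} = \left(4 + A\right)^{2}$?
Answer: $-46726$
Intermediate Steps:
$T{\left(L \right)} = \frac{64 + L}{9 + L}$ ($T{\left(L \right)} = \frac{L + \left(4 + 4\right)^{2}}{L + 9} = \frac{L + 8^{2}}{9 + L} = \frac{L + 64}{9 + L} = \frac{64 + L}{9 + L}$)
$\left(T{\left(D \right)} + 196\right) \left(-244\right) = \left(\frac{64 - 19}{9 - 19} + 196\right) \left(-244\right) = \left(\frac{1}{-10} \cdot 45 + 196\right) \left(-244\right) = \left(\left(- \frac{1}{10}\right) 45 + 196\right) \left(-244\right) = \left(- \frac{9}{2} + 196\right) \left(-244\right) = \frac{383}{2} \left(-244\right) = -46726$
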